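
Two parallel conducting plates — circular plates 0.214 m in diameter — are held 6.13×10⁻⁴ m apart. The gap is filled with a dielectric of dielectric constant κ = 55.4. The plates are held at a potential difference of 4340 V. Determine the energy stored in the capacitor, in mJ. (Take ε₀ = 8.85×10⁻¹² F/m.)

A = π(0.214/2 m)² = 3.60×10⁻² m².
C = κε₀A/d = 55.4 × 8.85×10⁻¹² × 3.60×10⁻² / 6.13×10⁻⁴ = 2.88×10⁻⁸ F.
U = ½CV² = ½ × 2.88×10⁻⁸ × (4340)² = 0.271 J.

U ≈ 271 mJ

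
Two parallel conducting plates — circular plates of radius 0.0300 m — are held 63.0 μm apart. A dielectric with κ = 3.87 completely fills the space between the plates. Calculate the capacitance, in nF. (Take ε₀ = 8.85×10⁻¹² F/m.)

C ≈ 1.54 nF

A = π(0.0300 m)² = 2.83×10⁻³ m².
C = κε₀A/d = 3.87 × 8.85×10⁻¹² × 2.83×10⁻³ / 6.30×10⁻⁵ = 1.54×10⁻⁹ F.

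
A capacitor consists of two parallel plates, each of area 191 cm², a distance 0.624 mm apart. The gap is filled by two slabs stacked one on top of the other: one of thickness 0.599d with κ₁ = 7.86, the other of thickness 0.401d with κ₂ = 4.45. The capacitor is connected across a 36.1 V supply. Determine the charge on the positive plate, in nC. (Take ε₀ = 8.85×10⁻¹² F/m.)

A = 191 cm² = 1.91×10⁻² m².
Stacked slabs ⇒ two capacitors in series, each with the full plate area.
C₁ = κ₁ε₀A/d₁ = 7.86 × 8.85×10⁻¹² × 1.91×10⁻² / 3.74×10⁻⁴ = 3.55×10⁻⁹ F.
C₂ = κ₂ε₀A/d₂ = 4.45 × 8.85×10⁻¹² × 1.91×10⁻² / 2.50×10⁻⁴ = 3.01×10⁻⁹ F.
C = (1/C₁ + 1/C₂)⁻¹ = 1.63×10⁻⁹ F.
Q = CV = 1.63×10⁻⁹ × 36.1 = 5.88×10⁻⁸ C.

58.8 nC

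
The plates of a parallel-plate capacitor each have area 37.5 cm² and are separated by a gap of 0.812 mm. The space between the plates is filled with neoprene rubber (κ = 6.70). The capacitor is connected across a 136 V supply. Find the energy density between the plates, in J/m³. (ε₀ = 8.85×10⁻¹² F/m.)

u ≈ 0.832 J/m³

E = V/d = 136 / 8.12×10⁻⁴ = 1.67×10⁵ V/m.
u = ½κε₀E² = ½ × 6.70 × 8.85×10⁻¹² × (1.67×10⁵)² = 0.832 J/m³.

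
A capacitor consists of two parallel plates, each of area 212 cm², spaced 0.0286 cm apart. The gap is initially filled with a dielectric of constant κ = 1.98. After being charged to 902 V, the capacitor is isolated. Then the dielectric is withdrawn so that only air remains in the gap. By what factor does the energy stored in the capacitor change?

U₂/U₁ ≈ 1.98

Isolated ⇒ Q is held fixed.
C₂ = 0.505 C₁ and U = Q²/(2C), so U₂/U₁ = C₁/C₂ = 1.98.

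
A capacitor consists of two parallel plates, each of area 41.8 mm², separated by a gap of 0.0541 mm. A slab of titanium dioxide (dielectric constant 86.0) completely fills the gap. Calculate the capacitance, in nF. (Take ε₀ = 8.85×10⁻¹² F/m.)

A = 41.8 mm² = 4.18×10⁻⁵ m².
C = κε₀A/d = 86.0 × 8.85×10⁻¹² × 4.18×10⁻⁵ / 5.41×10⁻⁵ = 5.88×10⁻¹⁰ F.

C ≈ 0.588 nF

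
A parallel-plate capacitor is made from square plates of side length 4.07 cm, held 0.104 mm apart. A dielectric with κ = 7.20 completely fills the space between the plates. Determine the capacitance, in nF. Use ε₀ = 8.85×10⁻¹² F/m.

A = (4.07 cm)² = 1.66×10⁻³ m².
C = κε₀A/d = 7.20 × 8.85×10⁻¹² × 1.66×10⁻³ / 1.04×10⁻⁴ = 1.01×10⁻⁹ F.

1.01 nF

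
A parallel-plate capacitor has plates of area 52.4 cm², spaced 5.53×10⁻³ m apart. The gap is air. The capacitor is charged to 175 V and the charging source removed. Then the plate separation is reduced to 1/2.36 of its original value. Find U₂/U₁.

Isolated ⇒ Q is held fixed.
C₂ = 2.36 C₁ and U = Q²/(2C), so U₂/U₁ = C₁/C₂ = 0.424.

U₂/U₁ ≈ 0.424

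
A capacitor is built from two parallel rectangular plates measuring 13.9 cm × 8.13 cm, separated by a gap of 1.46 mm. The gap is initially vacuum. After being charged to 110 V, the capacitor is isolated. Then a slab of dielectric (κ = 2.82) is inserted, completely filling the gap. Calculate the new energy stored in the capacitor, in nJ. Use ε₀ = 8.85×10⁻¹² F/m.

A = 13.9 × 8.13 cm² = 1.13×10⁻² m².
Initially C₁ = ε₀A/d = 8.85×10⁻¹² × 1.13×10⁻² / 1.46×10⁻³ = 6.85×10⁻¹¹ F.
U₁ = 4.14×10⁻⁷ J.
Isolated ⇒ Q is held fixed. C₂ = 2.82 C₁ and U = Q²/(2C), so U₂/U₁ = C₁/C₂ = 0.355.
U₂ = 0.355 × 4.14×10⁻⁷ = 1.47×10⁻⁷ J.

U ≈ 147 nJ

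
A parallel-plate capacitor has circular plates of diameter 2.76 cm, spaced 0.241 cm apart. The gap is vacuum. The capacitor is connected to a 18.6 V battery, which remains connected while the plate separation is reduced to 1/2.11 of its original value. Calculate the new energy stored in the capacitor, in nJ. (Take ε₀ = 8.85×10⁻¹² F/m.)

U ≈ 0.802 nJ

A = π(2.76/2 cm)² = 5.98×10⁻⁴ m².
Initially C₁ = ε₀A/d = 8.85×10⁻¹² × 5.98×10⁻⁴ / 2.41×10⁻³ = 2.20×10⁻¹² F.
U₁ = 3.80×10⁻¹⁰ J.
Battery connected ⇒ V is held fixed. C₂ = 2.11 C₁ and U = ½CV², so U₂/U₁ = C₂/C₁ = 2.11.
U₂ = 2.11 × 3.80×10⁻¹⁰ = 8.02×10⁻¹⁰ J.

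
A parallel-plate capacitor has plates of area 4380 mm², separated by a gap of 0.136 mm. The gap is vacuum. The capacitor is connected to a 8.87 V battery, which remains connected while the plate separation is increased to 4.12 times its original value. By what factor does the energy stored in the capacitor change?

Battery connected ⇒ V is held fixed.
C₂ = 0.243 C₁ and U = ½CV², so U₂/U₁ = C₂/C₁ = 0.243.

0.243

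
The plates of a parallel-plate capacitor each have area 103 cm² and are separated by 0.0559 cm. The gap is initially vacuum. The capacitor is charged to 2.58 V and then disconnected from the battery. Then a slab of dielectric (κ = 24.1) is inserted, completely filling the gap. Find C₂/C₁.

C₂/C₁ ≈ 24.1

C = κε₀A/d scales with κ, so C₂/C₁ = κ = 24.1.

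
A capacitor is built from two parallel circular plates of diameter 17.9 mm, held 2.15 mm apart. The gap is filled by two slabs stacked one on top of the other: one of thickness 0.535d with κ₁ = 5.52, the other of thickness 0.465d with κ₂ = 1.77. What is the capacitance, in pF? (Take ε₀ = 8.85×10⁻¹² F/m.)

2.88 pF

A = π(17.9/2 mm)² = 2.52×10⁻⁴ m².
Stacked slabs ⇒ two capacitors in series, each with the full plate area.
C₁ = κ₁ε₀A/d₁ = 5.52 × 8.85×10⁻¹² × 2.52×10⁻⁴ / 1.15×10⁻³ = 1.07×10⁻¹¹ F.
C₂ = κ₂ε₀A/d₂ = 1.77 × 8.85×10⁻¹² × 2.52×10⁻⁴ / 10.00×10⁻⁴ = 3.94×10⁻¹² F.
C = (1/C₁ + 1/C₂)⁻¹ = 2.88×10⁻¹² F.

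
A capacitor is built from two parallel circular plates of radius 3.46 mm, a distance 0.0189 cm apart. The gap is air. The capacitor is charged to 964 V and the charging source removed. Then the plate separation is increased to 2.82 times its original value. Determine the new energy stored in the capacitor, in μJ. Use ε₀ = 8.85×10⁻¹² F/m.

A = π(3.46 mm)² = 3.76×10⁻⁵ m².
Initially C₁ = ε₀A/d = 8.85×10⁻¹² × 3.76×10⁻⁵ / 1.89×10⁻⁴ = 1.76×10⁻¹² F.
U₁ = 8.18×10⁻⁷ J.
Isolated ⇒ Q is held fixed. C₂ = 0.355 C₁ and U = Q²/(2C), so U₂/U₁ = C₁/C₂ = 2.82.
U₂ = 2.82 × 8.18×10⁻⁷ = 2.31×10⁻⁶ J.

U ≈ 2.31 μJ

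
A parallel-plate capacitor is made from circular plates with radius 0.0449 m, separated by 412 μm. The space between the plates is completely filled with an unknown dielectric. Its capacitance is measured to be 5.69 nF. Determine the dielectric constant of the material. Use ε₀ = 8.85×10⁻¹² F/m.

A = π(0.0449 m)² = 6.33×10⁻³ m².
κ = Cd/(ε₀A) = 5.69×10⁻⁹ × 4.12×10⁻⁴ / (8.85×10⁻¹² × 6.33×10⁻³) = 41.8.

κ ≈ 41.8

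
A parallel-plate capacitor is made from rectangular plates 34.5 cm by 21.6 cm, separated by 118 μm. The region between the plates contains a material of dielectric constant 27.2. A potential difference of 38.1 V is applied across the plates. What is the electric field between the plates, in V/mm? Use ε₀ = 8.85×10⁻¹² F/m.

323 V/mm

E = V/d = 38.1 / 1.18×10⁻⁴ = 3.23×10⁵ V/m.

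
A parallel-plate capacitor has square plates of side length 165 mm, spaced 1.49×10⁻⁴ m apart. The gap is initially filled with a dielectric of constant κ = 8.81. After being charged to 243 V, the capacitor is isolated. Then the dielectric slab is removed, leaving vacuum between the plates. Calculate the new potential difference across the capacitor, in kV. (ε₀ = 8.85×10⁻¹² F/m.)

V ≈ 2.14 kV

A = (165 mm)² = 2.72×10⁻² m².
Initially C₁ = κε₀A/d = 8.81 × 8.85×10⁻¹² × 2.72×10⁻² / 1.49×10⁻⁴ = 1.42×10⁻⁸ F.
V₁ = 2.43×10² V.
Isolated ⇒ Q is held fixed. C₂ = 0.114 C₁ and V = Q/C, so V₂/V₁ = C₁/C₂ = 8.81.
V₂ = 8.81 × 2.43×10² = 2.14×10³ V.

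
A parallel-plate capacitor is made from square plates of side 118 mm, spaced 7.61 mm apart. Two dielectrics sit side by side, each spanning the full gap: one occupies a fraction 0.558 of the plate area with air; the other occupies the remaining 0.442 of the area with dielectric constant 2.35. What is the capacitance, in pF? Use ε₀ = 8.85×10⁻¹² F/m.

25.9 pF

A = (118 mm)² = 1.39×10⁻² m².
Side-by-side slabs ⇒ two capacitors in parallel, each spanning the full gap.
C₁ = κ₁ε₀A₁/d = 1.00 × 8.85×10⁻¹² × 7.77×10⁻³ / 7.61×10⁻³ = 9.04×10⁻¹² F.
C₂ = κ₂ε₀A₂/d = 2.35 × 8.85×10⁻¹² × 6.15×10⁻³ / 7.61×10⁻³ = 1.68×10⁻¹¹ F.
C = C₁ + C₂ = 2.59×10⁻¹¹ F.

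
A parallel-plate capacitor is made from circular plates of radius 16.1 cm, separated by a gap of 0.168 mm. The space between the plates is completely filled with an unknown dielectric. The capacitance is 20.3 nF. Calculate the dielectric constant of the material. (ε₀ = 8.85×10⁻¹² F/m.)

A = π(16.1 cm)² = 8.14×10⁻² m².
κ = Cd/(ε₀A) = 2.03×10⁻⁸ × 1.68×10⁻⁴ / (8.85×10⁻¹² × 8.14×10⁻²) = 4.73.

4.73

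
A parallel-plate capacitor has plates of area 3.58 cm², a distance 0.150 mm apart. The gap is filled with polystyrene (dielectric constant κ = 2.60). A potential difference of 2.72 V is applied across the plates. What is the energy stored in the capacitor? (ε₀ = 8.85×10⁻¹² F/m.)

203 pJ

A = 3.58 cm² = 3.58×10⁻⁴ m².
C = κε₀A/d = 2.60 × 8.85×10⁻¹² × 3.58×10⁻⁴ / 1.50×10⁻⁴ = 5.49×10⁻¹¹ F.
U = ½CV² = ½ × 5.49×10⁻¹¹ × (2.72)² = 2.03×10⁻¹⁰ J.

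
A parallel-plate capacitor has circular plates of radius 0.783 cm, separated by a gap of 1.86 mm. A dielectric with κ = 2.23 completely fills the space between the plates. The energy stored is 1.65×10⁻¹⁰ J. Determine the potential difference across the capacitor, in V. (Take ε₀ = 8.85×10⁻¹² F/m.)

A = π(0.783 cm)² = 1.93×10⁻⁴ m².
C = κε₀A/d = 2.23 × 8.85×10⁻¹² × 1.93×10⁻⁴ / 1.86×10⁻³ = 2.04×10⁻¹² F.
V = √(2U/C) = √(2 × 1.65×10⁻¹⁰ / 2.04×10⁻¹²) = 12.7 V.

V ≈ 12.7 V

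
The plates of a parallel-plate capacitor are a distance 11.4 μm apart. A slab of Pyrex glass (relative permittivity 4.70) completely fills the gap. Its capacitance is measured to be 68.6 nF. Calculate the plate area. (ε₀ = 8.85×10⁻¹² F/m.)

A ≈ 188 cm²

A = Cd/(κε₀) = 6.86×10⁻⁸ × 1.14×10⁻⁵ / (4.70 × 8.85×10⁻¹²) = 1.88×10⁻² m².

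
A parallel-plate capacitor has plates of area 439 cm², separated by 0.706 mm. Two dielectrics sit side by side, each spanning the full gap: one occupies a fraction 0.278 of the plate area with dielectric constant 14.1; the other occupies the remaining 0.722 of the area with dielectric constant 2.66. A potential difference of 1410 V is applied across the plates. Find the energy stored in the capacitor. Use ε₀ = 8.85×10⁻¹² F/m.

3.19 mJ

A = 439 cm² = 4.39×10⁻² m².
Side-by-side slabs ⇒ two capacitors in parallel, each spanning the full gap.
C₁ = κ₁ε₀A₁/d = 14.1 × 8.85×10⁻¹² × 1.22×10⁻² / 7.06×10⁻⁴ = 2.16×10⁻⁹ F.
C₂ = κ₂ε₀A₂/d = 2.66 × 8.85×10⁻¹² × 3.17×10⁻² / 7.06×10⁻⁴ = 1.06×10⁻⁹ F.
C = C₁ + C₂ = 3.21×10⁻⁹ F.
U = ½CV² = ½ × 3.21×10⁻⁹ × (1410)² = 3.19×10⁻³ J.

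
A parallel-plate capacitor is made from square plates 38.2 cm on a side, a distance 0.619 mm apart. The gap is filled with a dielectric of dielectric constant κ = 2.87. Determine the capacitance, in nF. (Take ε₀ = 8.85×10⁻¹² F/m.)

A = (38.2 cm)² = 0.146 m².
C = κε₀A/d = 2.87 × 8.85×10⁻¹² × 0.146 / 6.19×10⁻⁴ = 5.99×10⁻⁹ F.

C ≈ 5.99 nF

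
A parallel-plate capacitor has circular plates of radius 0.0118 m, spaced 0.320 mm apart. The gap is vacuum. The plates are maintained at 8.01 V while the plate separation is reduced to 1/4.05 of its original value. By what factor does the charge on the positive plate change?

Battery connected ⇒ V is held fixed.
C₂ = 4.05 C₁ and Q = CV, so Q₂/Q₁ = C₂/C₁ = 4.05.

Q₂/Q₁ ≈ 4.05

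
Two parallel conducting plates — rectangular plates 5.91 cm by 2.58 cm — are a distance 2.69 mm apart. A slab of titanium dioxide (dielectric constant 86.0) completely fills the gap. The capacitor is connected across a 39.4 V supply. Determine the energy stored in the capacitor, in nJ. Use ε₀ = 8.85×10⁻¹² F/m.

A = 5.91 × 2.58 cm² = 1.52×10⁻³ m².
C = κε₀A/d = 86.0 × 8.85×10⁻¹² × 1.52×10⁻³ / 2.69×10⁻³ = 4.31×10⁻¹⁰ F.
U = ½CV² = ½ × 4.31×10⁻¹⁰ × (39.4)² = 3.35×10⁻⁷ J.

U ≈ 335 nJ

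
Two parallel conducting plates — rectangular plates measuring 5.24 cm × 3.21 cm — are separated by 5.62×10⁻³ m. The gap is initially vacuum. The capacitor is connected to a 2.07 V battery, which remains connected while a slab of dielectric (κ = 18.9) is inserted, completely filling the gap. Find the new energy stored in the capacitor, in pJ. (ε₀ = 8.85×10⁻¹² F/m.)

U ≈ 107 pJ

A = 5.24 × 3.21 cm² = 1.68×10⁻³ m².
Initially C₁ = ε₀A/d = 8.85×10⁻¹² × 1.68×10⁻³ / 5.62×10⁻³ = 2.65×10⁻¹² F.
U₁ = 5.67×10⁻¹² J.
Battery connected ⇒ V is held fixed. C₂ = 18.9 C₁ and U = ½CV², so U₂/U₁ = C₂/C₁ = 18.9.
U₂ = 18.9 × 5.67×10⁻¹² = 1.07×10⁻¹⁰ J.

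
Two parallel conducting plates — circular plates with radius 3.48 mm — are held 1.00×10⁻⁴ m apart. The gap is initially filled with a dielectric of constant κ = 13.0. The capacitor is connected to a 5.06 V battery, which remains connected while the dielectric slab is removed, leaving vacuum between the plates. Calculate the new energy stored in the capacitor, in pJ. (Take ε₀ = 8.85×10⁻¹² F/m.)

U ≈ 43.1 pJ

A = π(3.48 mm)² = 3.80×10⁻⁵ m².
Initially C₁ = κε₀A/d = 13.0 × 8.85×10⁻¹² × 3.80×10⁻⁵ / 1.00×10⁻⁴ = 4.38×10⁻¹¹ F.
U₁ = 5.60×10⁻¹⁰ J.
Battery connected ⇒ V is held fixed. C₂ = 0.0769 C₁ and U = ½CV², so U₂/U₁ = C₂/C₁ = 0.0769.
U₂ = 0.0769 × 5.60×10⁻¹⁰ = 4.31×10⁻¹¹ J.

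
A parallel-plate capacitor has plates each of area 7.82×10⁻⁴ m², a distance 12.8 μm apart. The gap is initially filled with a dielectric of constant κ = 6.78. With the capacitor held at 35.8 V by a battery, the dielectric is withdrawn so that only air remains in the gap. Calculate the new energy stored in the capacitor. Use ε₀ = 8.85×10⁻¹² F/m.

Initially C₁ = κε₀A/d = 6.78 × 8.85×10⁻¹² × 7.82×10⁻⁴ / 1.28×10⁻⁵ = 3.67×10⁻⁹ F.
U₁ = 2.35×10⁻⁶ J.
Battery connected ⇒ V is held fixed. C₂ = 0.147 C₁ and U = ½CV², so U₂/U₁ = C₂/C₁ = 0.147.
U₂ = 0.147 × 2.35×10⁻⁶ = 3.46×10⁻⁷ J.

U ≈ 346 nJ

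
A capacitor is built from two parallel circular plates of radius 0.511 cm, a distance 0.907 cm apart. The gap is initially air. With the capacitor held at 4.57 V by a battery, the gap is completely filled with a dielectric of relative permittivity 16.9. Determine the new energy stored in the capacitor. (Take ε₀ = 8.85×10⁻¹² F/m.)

14.1 pJ

A = π(0.511 cm)² = 8.20×10⁻⁵ m².
Initially C₁ = ε₀A/d = 8.85×10⁻¹² × 8.20×10⁻⁵ / 9.07×10⁻³ = 8.00×10⁻¹⁴ F.
U₁ = 8.36×10⁻¹³ J.
Battery connected ⇒ V is held fixed. C₂ = 16.9 C₁ and U = ½CV², so U₂/U₁ = C₂/C₁ = 16.9.
U₂ = 16.9 × 8.36×10⁻¹³ = 1.41×10⁻¹¹ J.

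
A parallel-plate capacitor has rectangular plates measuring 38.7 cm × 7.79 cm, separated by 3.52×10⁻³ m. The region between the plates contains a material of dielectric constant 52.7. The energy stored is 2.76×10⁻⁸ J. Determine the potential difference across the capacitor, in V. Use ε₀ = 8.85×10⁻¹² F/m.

A = 38.7 × 7.79 cm² = 3.01×10⁻² m².
C = κε₀A/d = 52.7 × 8.85×10⁻¹² × 3.01×10⁻² / 3.52×10⁻³ = 3.99×10⁻⁹ F.
V = √(2U/C) = √(2 × 2.76×10⁻⁸ / 3.99×10⁻⁹) = 3.72 V.

3.72 V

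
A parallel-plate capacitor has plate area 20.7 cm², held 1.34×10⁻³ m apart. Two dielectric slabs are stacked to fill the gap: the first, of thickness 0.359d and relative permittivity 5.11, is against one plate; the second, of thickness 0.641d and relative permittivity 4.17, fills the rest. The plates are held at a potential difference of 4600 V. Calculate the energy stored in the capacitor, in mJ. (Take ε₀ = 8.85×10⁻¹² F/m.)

U ≈ 0.646 mJ

A = 20.7 cm² = 2.07×10⁻³ m².
Stacked slabs ⇒ two capacitors in series, each with the full plate area.
C₁ = κ₁ε₀A/d₁ = 5.11 × 8.85×10⁻¹² × 2.07×10⁻³ / 4.81×10⁻⁴ = 1.95×10⁻¹⁰ F.
C₂ = κ₂ε₀A/d₂ = 4.17 × 8.85×10⁻¹² × 2.07×10⁻³ / 8.59×10⁻⁴ = 8.89×10⁻¹¹ F.
C = (1/C₁ + 1/C₂)⁻¹ = 6.10×10⁻¹¹ F.
U = ½CV² = ½ × 6.10×10⁻¹¹ × (4600)² = 6.46×10⁻⁴ J.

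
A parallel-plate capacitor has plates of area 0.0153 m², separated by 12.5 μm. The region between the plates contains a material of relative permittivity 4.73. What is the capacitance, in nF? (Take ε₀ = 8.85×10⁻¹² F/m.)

C = κε₀A/d = 4.73 × 8.85×10⁻¹² × 1.53×10⁻² / 1.25×10⁻⁵ = 5.12×10⁻⁸ F.

C ≈ 51.2 nF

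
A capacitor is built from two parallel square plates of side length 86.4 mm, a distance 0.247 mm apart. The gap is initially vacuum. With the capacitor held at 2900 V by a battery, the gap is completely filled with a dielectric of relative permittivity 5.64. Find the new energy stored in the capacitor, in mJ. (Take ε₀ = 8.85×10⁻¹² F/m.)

U ≈ 6.34 mJ

A = (86.4 mm)² = 7.46×10⁻³ m².
Initially C₁ = ε₀A/d = 8.85×10⁻¹² × 7.46×10⁻³ / 2.47×10⁻⁴ = 2.67×10⁻¹⁰ F.
U₁ = 1.12×10⁻³ J.
Battery connected ⇒ V is held fixed. C₂ = 5.64 C₁ and U = ½CV², so U₂/U₁ = C₂/C₁ = 5.64.
U₂ = 5.64 × 1.12×10⁻³ = 6.34×10⁻³ J.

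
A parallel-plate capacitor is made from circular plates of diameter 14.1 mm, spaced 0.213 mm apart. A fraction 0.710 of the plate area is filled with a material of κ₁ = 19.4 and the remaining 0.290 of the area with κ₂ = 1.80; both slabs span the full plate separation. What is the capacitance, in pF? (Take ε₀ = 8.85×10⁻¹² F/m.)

A = π(14.1/2 mm)² = 1.56×10⁻⁴ m².
Side-by-side slabs ⇒ two capacitors in parallel, each spanning the full gap.
C₁ = κ₁ε₀A₁/d = 19.4 × 8.85×10⁻¹² × 1.11×10⁻⁴ / 2.13×10⁻⁴ = 8.94×10⁻¹¹ F.
C₂ = κ₂ε₀A₂/d = 1.80 × 8.85×10⁻¹² × 4.53×10⁻⁵ / 2.13×10⁻⁴ = 3.39×10⁻¹² F.
C = C₁ + C₂ = 9.27×10⁻¹¹ F.

92.7 pF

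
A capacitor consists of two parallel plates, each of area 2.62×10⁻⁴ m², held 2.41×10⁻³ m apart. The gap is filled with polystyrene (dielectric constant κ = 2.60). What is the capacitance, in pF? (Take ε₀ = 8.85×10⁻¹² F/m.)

C = κε₀A/d = 2.60 × 8.85×10⁻¹² × 2.62×10⁻⁴ / 2.41×10⁻³ = 2.50×10⁻¹² F.

C ≈ 2.50 pF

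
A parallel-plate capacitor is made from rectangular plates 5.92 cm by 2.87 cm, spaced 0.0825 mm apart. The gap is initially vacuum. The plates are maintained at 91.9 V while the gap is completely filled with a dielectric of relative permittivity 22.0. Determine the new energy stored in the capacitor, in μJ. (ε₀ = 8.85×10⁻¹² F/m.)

A = 5.92 × 2.87 cm² = 1.70×10⁻³ m².
Initially C₁ = ε₀A/d = 8.85×10⁻¹² × 1.70×10⁻³ / 8.25×10⁻⁵ = 1.82×10⁻¹⁰ F.
U₁ = 7.70×10⁻⁷ J.
Battery connected ⇒ V is held fixed. C₂ = 22.0 C₁ and U = ½CV², so U₂/U₁ = C₂/C₁ = 22.0.
U₂ = 22.0 × 7.70×10⁻⁷ = 1.69×10⁻⁵ J.

U ≈ 16.9 μJ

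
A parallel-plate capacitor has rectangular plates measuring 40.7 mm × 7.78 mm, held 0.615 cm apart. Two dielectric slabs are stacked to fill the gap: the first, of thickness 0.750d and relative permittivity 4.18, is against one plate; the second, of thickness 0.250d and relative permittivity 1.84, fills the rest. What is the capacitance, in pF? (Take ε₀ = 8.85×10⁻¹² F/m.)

A = 40.7 × 7.78 mm² = 3.17×10⁻⁴ m².
Stacked slabs ⇒ two capacitors in series, each with the full plate area.
C₁ = κ₁ε₀A/d₁ = 4.18 × 8.85×10⁻¹² × 3.17×10⁻⁴ / 4.61×10⁻³ = 2.54×10⁻¹² F.
C₂ = κ₂ε₀A/d₂ = 1.84 × 8.85×10⁻¹² × 3.17×10⁻⁴ / 1.54×10⁻³ = 3.35×10⁻¹² F.
C = (1/C₁ + 1/C₂)⁻¹ = 1.45×10⁻¹² F.

C ≈ 1.45 pF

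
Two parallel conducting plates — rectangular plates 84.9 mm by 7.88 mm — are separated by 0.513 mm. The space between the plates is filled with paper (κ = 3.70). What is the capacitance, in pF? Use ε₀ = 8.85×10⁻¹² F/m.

A = 84.9 × 7.88 mm² = 6.69×10⁻⁴ m².
C = κε₀A/d = 3.70 × 8.85×10⁻¹² × 6.69×10⁻⁴ / 5.13×10⁻⁴ = 4.27×10⁻¹¹ F.

42.7 pF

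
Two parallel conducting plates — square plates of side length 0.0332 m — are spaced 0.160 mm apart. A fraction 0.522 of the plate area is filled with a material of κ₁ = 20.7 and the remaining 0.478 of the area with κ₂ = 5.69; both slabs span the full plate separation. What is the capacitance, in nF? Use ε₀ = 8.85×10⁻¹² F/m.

0.825 nF

A = (0.0332 m)² = 1.10×10⁻³ m².
Side-by-side slabs ⇒ two capacitors in parallel, each spanning the full gap.
C₁ = κ₁ε₀A₁/d = 20.7 × 8.85×10⁻¹² × 5.75×10⁻⁴ / 1.60×10⁻⁴ = 6.59×10⁻¹⁰ F.
C₂ = κ₂ε₀A₂/d = 5.69 × 8.85×10⁻¹² × 5.27×10⁻⁴ / 1.60×10⁻⁴ = 1.66×10⁻¹⁰ F.
C = C₁ + C₂ = 8.25×10⁻¹⁰ F.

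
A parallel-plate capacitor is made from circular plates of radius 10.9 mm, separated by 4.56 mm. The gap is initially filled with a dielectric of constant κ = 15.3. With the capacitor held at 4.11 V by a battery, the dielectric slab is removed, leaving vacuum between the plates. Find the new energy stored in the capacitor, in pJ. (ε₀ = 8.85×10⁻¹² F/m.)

A = π(10.9 mm)² = 3.73×10⁻⁴ m².
Initially C₁ = κε₀A/d = 15.3 × 8.85×10⁻¹² × 3.73×10⁻⁴ / 4.56×10⁻³ = 1.11×10⁻¹¹ F.
U₁ = 9.36×10⁻¹¹ J.
Battery connected ⇒ V is held fixed. C₂ = 0.0654 C₁ and U = ½CV², so U₂/U₁ = C₂/C₁ = 0.0654.
U₂ = 0.0654 × 9.36×10⁻¹¹ = 6.12×10⁻¹² J.

6.12 pJ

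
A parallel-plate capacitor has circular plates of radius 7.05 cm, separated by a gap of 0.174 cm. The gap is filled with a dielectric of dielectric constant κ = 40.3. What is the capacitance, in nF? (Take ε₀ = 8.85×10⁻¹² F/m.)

A = π(7.05 cm)² = 1.56×10⁻² m².
C = κε₀A/d = 40.3 × 8.85×10⁻¹² × 1.56×10⁻² / 1.74×10⁻³ = 3.20×10⁻⁹ F.

C ≈ 3.20 nF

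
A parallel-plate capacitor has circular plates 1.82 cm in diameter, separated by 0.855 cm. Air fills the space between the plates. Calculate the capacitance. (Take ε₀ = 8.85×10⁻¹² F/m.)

C ≈ 0.269 pF

A = π(1.82/2 cm)² = 2.60×10⁻⁴ m².
C = ε₀A/d = 8.85×10⁻¹² × 2.60×10⁻⁴ / 8.55×10⁻³ = 2.69×10⁻¹³ F.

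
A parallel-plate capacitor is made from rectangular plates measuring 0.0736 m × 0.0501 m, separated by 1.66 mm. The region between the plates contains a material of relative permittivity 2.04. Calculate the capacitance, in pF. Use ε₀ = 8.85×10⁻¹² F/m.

A = 0.0736 × 0.0501 m² = 3.69×10⁻³ m².
C = κε₀A/d = 2.04 × 8.85×10⁻¹² × 3.69×10⁻³ / 1.66×10⁻³ = 4.01×10⁻¹¹ F.

40.1 pF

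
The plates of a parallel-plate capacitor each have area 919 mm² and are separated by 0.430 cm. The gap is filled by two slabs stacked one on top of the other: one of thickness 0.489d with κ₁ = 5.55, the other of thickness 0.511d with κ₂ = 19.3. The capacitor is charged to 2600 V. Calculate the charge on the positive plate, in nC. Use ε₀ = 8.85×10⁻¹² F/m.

A = 919 mm² = 9.19×10⁻⁴ m².
Stacked slabs ⇒ two capacitors in series, each with the full plate area.
C₁ = κ₁ε₀A/d₁ = 5.55 × 8.85×10⁻¹² × 9.19×10⁻⁴ / 2.10×10⁻³ = 2.15×10⁻¹¹ F.
C₂ = κ₂ε₀A/d₂ = 19.3 × 8.85×10⁻¹² × 9.19×10⁻⁴ / 2.20×10⁻³ = 7.14×10⁻¹¹ F.
C = (1/C₁ + 1/C₂)⁻¹ = 1.65×10⁻¹¹ F.
Q = CV = 1.65×10⁻¹¹ × 2600 = 4.29×10⁻⁸ C.

Q ≈ 42.9 nC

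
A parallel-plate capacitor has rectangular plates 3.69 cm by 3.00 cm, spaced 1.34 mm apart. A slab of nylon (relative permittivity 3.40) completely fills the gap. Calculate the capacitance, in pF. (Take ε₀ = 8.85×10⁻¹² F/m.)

24.9 pF

A = 3.69 × 3.00 cm² = 1.11×10⁻³ m².
C = κε₀A/d = 3.40 × 8.85×10⁻¹² × 1.11×10⁻³ / 1.34×10⁻³ = 2.49×10⁻¹¹ F.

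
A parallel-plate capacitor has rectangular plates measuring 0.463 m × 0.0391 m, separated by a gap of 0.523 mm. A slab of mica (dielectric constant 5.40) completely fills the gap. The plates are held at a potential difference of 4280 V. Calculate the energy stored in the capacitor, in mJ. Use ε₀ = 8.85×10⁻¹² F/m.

15.2 mJ

A = 0.463 × 0.0391 m² = 1.81×10⁻² m².
C = κε₀A/d = 5.40 × 8.85×10⁻¹² × 1.81×10⁻² / 5.23×10⁻⁴ = 1.65×10⁻⁹ F.
U = ½CV² = ½ × 1.65×10⁻⁹ × (4280)² = 1.52×10⁻² J.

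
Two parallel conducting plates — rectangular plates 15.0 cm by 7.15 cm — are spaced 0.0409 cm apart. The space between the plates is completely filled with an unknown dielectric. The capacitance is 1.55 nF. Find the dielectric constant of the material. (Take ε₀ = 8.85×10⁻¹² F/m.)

6.68

A = 15.0 × 7.15 cm² = 1.07×10⁻² m².
κ = Cd/(ε₀A) = 1.55×10⁻⁹ × 4.09×10⁻⁴ / (8.85×10⁻¹² × 1.07×10⁻²) = 6.68.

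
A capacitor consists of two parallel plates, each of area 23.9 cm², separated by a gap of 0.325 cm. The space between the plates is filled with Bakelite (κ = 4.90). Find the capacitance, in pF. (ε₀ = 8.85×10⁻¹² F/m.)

A = 23.9 cm² = 2.39×10⁻³ m².
C = κε₀A/d = 4.90 × 8.85×10⁻¹² × 2.39×10⁻³ / 3.25×10⁻³ = 3.19×10⁻¹¹ F.

C ≈ 31.9 pF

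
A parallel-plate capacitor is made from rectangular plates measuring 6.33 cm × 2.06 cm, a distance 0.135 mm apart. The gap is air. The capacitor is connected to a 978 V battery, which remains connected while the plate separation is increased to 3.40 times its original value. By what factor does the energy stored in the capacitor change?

U₂/U₁ ≈ 0.294

Battery connected ⇒ V is held fixed.
C₂ = 0.294 C₁ and U = ½CV², so U₂/U₁ = C₂/C₁ = 0.294.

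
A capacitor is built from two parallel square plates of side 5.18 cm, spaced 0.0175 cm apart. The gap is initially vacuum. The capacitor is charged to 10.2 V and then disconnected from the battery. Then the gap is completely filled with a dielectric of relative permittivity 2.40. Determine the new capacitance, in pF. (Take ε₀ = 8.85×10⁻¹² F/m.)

326 pF

A = (5.18 cm)² = 2.68×10⁻³ m².
Initially C₁ = ε₀A/d = 8.85×10⁻¹² × 2.68×10⁻³ / 1.75×10⁻⁴ = 1.36×10⁻¹⁰ F.
C = κε₀A/d scales with κ, so C₂/C₁ = κ = 2.40.
C₂ = 2.40 × 1.36×10⁻¹⁰ = 3.26×10⁻¹⁰ F.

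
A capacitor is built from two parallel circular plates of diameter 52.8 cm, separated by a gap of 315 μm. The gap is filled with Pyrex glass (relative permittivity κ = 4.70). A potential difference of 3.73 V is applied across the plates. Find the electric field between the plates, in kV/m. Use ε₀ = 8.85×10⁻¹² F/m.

E ≈ 11.8 kV/m

E = V/d = 3.73 / 3.15×10⁻⁴ = 1.18×10⁴ V/m.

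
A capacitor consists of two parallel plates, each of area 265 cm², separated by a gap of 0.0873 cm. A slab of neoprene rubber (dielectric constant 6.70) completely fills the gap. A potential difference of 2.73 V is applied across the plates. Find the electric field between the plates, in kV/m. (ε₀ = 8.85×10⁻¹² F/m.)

3.13 kV/m

E = V/d = 2.73 / 8.73×10⁻⁴ = 3.13×10³ V/m.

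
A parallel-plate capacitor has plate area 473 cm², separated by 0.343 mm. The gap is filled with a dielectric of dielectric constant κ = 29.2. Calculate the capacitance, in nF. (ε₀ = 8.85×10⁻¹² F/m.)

C ≈ 35.6 nF

A = 473 cm² = 4.73×10⁻² m².
C = κε₀A/d = 29.2 × 8.85×10⁻¹² × 4.73×10⁻² / 3.43×10⁻⁴ = 3.56×10⁻⁸ F.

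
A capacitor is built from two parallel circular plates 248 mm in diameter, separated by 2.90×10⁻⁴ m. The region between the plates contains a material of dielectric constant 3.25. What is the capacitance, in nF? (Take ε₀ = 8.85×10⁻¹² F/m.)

A = π(248/2 mm)² = 4.83×10⁻² m².
C = κε₀A/d = 3.25 × 8.85×10⁻¹² × 4.83×10⁻² / 2.90×10⁻⁴ = 4.79×10⁻⁹ F.

4.79 nF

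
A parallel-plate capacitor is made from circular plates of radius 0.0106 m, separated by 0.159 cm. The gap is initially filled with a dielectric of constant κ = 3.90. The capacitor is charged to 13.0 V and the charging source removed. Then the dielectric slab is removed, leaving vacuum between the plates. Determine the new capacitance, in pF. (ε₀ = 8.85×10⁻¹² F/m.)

A = π(0.0106 m)² = 3.53×10⁻⁴ m².
Initially C₁ = κε₀A/d = 3.90 × 8.85×10⁻¹² × 3.53×10⁻⁴ / 1.59×10⁻³ = 7.66×10⁻¹² F.
C = κε₀A/d scales with κ, so C₂/C₁ = 1/κ = 1/3.90 = 0.256.
C₂ = 0.256 × 7.66×10⁻¹² = 1.96×10⁻¹² F.

1.96 pF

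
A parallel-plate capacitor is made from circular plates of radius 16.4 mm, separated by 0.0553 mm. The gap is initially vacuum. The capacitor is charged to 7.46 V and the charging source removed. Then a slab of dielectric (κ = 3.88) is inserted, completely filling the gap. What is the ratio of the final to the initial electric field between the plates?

Isolated ⇒ Q is held fixed.
V₂ = Q/C₂ = V₁/3.88; E = V/d, so E₂/E₁ = (V₂/V₁)(d₁/d₂) = 0.258.

E₂/E₁ ≈ 0.258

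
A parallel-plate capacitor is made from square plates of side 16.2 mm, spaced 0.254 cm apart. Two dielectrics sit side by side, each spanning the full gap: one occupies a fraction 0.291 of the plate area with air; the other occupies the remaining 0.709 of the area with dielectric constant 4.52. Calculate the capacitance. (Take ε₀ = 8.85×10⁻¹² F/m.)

A = (16.2 mm)² = 2.62×10⁻⁴ m².
Side-by-side slabs ⇒ two capacitors in parallel, each spanning the full gap.
C₁ = κ₁ε₀A₁/d = 1.00 × 8.85×10⁻¹² × 7.64×10⁻⁵ / 2.54×10⁻³ = 2.66×10⁻¹³ F.
C₂ = κ₂ε₀A₂/d = 4.52 × 8.85×10⁻¹² × 1.86×10⁻⁴ / 2.54×10⁻³ = 2.93×10⁻¹² F.
C = C₁ + C₂ = 3.20×10⁻¹² F.

C ≈ 3.20 pF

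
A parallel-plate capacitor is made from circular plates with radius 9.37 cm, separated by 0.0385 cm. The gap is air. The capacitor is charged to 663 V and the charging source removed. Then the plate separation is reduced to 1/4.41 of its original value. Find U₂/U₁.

Isolated ⇒ Q is held fixed.
C₂ = 4.41 C₁ and U = Q²/(2C), so U₂/U₁ = C₁/C₂ = 0.227.

U₂/U₁ ≈ 0.227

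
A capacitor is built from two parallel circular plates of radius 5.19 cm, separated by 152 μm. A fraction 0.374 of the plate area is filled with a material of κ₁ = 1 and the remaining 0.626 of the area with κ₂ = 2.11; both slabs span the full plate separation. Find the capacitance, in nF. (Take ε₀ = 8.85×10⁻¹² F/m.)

A = π(5.19 cm)² = 8.46×10⁻³ m².
Side-by-side slabs ⇒ two capacitors in parallel, each spanning the full gap.
C₁ = κ₁ε₀A₁/d = 1.00 × 8.85×10⁻¹² × 3.16×10⁻³ / 1.52×10⁻⁴ = 1.84×10⁻¹⁰ F.
C₂ = κ₂ε₀A₂/d = 2.11 × 8.85×10⁻¹² × 5.30×10⁻³ / 1.52×10⁻⁴ = 6.51×10⁻¹⁰ F.
C = C₁ + C₂ = 8.35×10⁻¹⁰ F.

0.835 nF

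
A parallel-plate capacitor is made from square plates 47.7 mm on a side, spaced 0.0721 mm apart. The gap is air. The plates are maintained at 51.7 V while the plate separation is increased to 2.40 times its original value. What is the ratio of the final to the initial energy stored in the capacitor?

U₂/U₁ ≈ 0.417

Battery connected ⇒ V is held fixed.
C₂ = 0.417 C₁ and U = ½CV², so U₂/U₁ = C₂/C₁ = 0.417.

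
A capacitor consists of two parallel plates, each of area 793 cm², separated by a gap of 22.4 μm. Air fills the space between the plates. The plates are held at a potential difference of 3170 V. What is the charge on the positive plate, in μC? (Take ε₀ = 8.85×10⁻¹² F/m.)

A = 793 cm² = 7.93×10⁻² m².
C = ε₀A/d = 8.85×10⁻¹² × 7.93×10⁻² / 2.24×10⁻⁵ = 3.13×10⁻⁸ F.
Q = CV = 3.13×10⁻⁸ × 3170 = 9.93×10⁻⁵ C.

Q ≈ 99.3 μC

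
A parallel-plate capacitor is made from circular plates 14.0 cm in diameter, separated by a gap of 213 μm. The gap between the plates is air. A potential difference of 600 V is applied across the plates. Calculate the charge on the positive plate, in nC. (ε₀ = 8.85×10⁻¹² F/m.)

A = π(14.0/2 cm)² = 1.54×10⁻² m².
C = ε₀A/d = 8.85×10⁻¹² × 1.54×10⁻² / 2.13×10⁻⁴ = 6.40×10⁻¹⁰ F.
Q = CV = 6.40×10⁻¹⁰ × 600 = 3.84×10⁻⁷ C.

384 nC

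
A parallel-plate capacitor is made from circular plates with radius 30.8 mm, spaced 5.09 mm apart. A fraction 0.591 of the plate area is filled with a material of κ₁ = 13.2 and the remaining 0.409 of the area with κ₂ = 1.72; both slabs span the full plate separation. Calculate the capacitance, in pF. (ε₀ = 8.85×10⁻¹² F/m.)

A = π(30.8 mm)² = 2.98×10⁻³ m².
Side-by-side slabs ⇒ two capacitors in parallel, each spanning the full gap.
C₁ = κ₁ε₀A₁/d = 13.2 × 8.85×10⁻¹² × 1.76×10⁻³ / 5.09×10⁻³ = 4.04×10⁻¹¹ F.
C₂ = κ₂ε₀A₂/d = 1.72 × 8.85×10⁻¹² × 1.22×10⁻³ / 5.09×10⁻³ = 3.65×10⁻¹² F.
C = C₁ + C₂ = 4.41×10⁻¹¹ F.

C ≈ 44.1 pF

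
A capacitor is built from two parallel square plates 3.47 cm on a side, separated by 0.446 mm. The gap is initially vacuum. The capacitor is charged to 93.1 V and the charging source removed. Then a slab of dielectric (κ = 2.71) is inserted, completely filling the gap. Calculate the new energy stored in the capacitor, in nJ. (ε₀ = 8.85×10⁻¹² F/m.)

U ≈ 38.2 nJ

A = (3.47 cm)² = 1.20×10⁻³ m².
Initially C₁ = ε₀A/d = 8.85×10⁻¹² × 1.20×10⁻³ / 4.46×10⁻⁴ = 2.39×10⁻¹¹ F.
U₁ = 1.04×10⁻⁷ J.
Isolated ⇒ Q is held fixed. C₂ = 2.71 C₁ and U = Q²/(2C), so U₂/U₁ = C₁/C₂ = 0.369.
U₂ = 0.369 × 1.04×10⁻⁷ = 3.82×10⁻⁸ J.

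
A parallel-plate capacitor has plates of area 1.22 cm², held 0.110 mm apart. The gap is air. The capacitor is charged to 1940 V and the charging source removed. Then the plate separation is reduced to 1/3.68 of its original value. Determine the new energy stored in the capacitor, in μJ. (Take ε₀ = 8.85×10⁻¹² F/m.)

5.02 μJ

A = 1.22 cm² = 1.22×10⁻⁴ m².
Initially C₁ = ε₀A/d = 8.85×10⁻¹² × 1.22×10⁻⁴ / 1.10×10⁻⁴ = 9.82×10⁻¹² F.
U₁ = 1.85×10⁻⁵ J.
Isolated ⇒ Q is held fixed. C₂ = 3.68 C₁ and U = Q²/(2C), so U₂/U₁ = C₁/C₂ = 0.272.
U₂ = 0.272 × 1.85×10⁻⁵ = 5.02×10⁻⁶ J.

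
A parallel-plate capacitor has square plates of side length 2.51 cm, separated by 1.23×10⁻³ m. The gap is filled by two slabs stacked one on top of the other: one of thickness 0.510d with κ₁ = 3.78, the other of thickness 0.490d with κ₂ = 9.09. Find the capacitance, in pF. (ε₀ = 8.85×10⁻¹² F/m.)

A = (2.51 cm)² = 6.30×10⁻⁴ m².
Stacked slabs ⇒ two capacitors in series, each with the full plate area.
C₁ = κ₁ε₀A/d₁ = 3.78 × 8.85×10⁻¹² × 6.30×10⁻⁴ / 6.27×10⁻⁴ = 3.36×10⁻¹¹ F.
C₂ = κ₂ε₀A/d₂ = 9.09 × 8.85×10⁻¹² × 6.30×10⁻⁴ / 6.03×10⁻⁴ = 8.41×10⁻¹¹ F.
C = (1/C₁ + 1/C₂)⁻¹ = 2.40×10⁻¹¹ F.

C ≈ 24.0 pF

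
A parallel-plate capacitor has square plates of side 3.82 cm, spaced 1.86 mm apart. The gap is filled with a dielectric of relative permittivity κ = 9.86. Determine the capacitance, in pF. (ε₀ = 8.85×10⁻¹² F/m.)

C ≈ 68.5 pF

A = (3.82 cm)² = 1.46×10⁻³ m².
C = κε₀A/d = 9.86 × 8.85×10⁻¹² × 1.46×10⁻³ / 1.86×10⁻³ = 6.85×10⁻¹¹ F.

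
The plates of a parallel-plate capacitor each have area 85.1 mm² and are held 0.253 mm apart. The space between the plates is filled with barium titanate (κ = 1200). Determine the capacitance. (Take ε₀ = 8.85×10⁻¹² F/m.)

C ≈ 3.57 nF

A = 85.1 mm² = 8.51×10⁻⁵ m².
C = κε₀A/d = 1200 × 8.85×10⁻¹² × 8.51×10⁻⁵ / 2.53×10⁻⁴ = 3.57×10⁻⁹ F.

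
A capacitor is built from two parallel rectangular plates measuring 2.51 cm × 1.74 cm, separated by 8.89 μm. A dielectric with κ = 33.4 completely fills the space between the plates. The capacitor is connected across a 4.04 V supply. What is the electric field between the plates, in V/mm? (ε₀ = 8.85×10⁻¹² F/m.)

E = V/d = 4.04 / 8.89×10⁻⁶ = 4.54×10⁵ V/m.

E ≈ 454 V/mm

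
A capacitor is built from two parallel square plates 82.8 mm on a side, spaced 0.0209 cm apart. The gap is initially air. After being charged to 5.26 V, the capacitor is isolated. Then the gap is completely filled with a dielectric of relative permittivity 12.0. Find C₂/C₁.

12.0

C = κε₀A/d scales with κ, so C₂/C₁ = κ = 12.0.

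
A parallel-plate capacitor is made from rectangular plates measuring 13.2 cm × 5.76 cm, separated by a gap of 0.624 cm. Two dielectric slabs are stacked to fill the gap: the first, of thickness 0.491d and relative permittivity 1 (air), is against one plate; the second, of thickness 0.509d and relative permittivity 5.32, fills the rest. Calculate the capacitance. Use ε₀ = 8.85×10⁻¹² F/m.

A = 13.2 × 5.76 cm² = 7.60×10⁻³ m².
Stacked slabs ⇒ two capacitors in series, each with the full plate area.
C₁ = κ₁ε₀A/d₁ = 1.00 × 8.85×10⁻¹² × 7.60×10⁻³ / 3.06×10⁻³ = 2.20×10⁻¹¹ F.
C₂ = κ₂ε₀A/d₂ = 5.32 × 8.85×10⁻¹² × 7.60×10⁻³ / 3.18×10⁻³ = 1.13×10⁻¹⁰ F.
C = (1/C₁ + 1/C₂)⁻¹ = 1.84×10⁻¹¹ F.

C ≈ 18.4 pF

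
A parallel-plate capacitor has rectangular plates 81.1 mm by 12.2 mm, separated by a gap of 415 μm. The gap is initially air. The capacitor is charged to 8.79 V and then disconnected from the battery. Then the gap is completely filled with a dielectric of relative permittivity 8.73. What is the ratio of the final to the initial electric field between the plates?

E₂/E₁ ≈ 0.115

Isolated ⇒ Q is held fixed.
V₂ = Q/C₂ = V₁/8.73; E = V/d, so E₂/E₁ = (V₂/V₁)(d₁/d₂) = 0.115.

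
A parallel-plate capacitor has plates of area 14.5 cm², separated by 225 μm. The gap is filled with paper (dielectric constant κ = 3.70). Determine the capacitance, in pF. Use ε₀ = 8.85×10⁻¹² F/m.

A = 14.5 cm² = 1.45×10⁻³ m².
C = κε₀A/d = 3.70 × 8.85×10⁻¹² × 1.45×10⁻³ / 2.25×10⁻⁴ = 2.11×10⁻¹⁰ F.

211 pF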